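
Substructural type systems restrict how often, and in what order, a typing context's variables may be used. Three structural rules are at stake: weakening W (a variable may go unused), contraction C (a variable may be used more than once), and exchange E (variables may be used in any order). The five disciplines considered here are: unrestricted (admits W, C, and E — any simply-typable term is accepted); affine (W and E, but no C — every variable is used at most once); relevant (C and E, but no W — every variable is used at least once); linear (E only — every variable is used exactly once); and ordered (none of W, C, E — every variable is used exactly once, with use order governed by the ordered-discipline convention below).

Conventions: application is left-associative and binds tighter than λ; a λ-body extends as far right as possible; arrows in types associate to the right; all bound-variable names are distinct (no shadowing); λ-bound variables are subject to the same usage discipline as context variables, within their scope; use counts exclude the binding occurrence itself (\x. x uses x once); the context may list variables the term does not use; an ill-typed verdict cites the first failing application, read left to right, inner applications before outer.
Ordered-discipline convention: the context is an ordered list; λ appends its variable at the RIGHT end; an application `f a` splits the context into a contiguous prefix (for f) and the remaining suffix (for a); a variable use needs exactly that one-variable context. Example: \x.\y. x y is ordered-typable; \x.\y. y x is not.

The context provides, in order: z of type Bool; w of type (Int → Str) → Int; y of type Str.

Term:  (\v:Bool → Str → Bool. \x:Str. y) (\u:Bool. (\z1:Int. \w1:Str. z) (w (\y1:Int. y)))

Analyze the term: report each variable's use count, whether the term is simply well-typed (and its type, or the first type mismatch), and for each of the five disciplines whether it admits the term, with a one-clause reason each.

use counts: z ×1, w ×1, y ×2, v [bound] ×0, x [bound] ×0, u [bound] ×0, z1 [bound] ×0, w1 [bound] ×0, y1 [bound] ×0
use order (left to right): y, z, w, y
typing: the term checks, with type Str → Str
ordered: ✗, needs contraction — y ×2; v, x, u, z1, w1, y1 left unused
linear: ✗, needs contraction — y ×2; v, x, u, z1, w1, y1 left unused
affine: ✗, needs contraction — y ×2
relevant: ✗, v, x, u, z1, w1, y1 left unused
unrestricted: ✓, well-typed at Str → Str; no restrictions here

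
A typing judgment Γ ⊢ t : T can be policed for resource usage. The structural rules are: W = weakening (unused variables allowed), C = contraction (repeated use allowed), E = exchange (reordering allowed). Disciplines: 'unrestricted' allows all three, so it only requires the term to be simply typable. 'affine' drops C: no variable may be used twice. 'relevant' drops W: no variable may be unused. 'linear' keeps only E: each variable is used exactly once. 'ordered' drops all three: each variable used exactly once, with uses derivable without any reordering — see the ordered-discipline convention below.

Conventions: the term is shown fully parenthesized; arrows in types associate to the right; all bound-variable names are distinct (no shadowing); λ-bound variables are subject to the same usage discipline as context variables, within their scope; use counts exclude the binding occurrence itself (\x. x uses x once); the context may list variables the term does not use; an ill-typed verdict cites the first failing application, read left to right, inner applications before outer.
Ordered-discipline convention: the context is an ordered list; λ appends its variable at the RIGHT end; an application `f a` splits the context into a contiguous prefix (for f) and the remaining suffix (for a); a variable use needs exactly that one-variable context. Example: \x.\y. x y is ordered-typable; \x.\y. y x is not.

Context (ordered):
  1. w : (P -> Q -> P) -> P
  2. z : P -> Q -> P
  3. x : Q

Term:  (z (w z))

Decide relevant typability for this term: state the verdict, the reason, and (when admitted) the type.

no — x never used (weakening)
variable uses: w ×1; z ×2; x ×0
uses in reading order: z, w, z
typing: ✓ — Q -> P
per-discipline verdicts: ordered ✗; linear ✗; affine ✗; relevant ✗; unrestricted ✓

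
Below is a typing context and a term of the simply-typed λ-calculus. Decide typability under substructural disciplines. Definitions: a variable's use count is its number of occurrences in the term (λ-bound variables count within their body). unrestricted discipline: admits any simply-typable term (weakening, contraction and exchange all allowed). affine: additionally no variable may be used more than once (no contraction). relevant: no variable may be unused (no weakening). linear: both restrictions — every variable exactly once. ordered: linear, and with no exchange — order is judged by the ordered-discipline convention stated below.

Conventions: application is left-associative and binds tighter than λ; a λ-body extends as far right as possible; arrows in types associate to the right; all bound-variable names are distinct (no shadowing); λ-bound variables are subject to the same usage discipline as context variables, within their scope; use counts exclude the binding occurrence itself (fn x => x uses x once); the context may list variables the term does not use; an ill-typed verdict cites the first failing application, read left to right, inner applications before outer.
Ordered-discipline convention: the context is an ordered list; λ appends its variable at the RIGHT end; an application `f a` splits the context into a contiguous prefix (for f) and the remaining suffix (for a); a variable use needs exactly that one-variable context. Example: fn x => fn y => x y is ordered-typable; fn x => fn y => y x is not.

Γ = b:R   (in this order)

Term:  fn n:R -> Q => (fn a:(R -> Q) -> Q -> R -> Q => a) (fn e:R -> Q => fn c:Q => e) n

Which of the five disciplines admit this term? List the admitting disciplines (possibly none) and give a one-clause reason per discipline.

admitted by: affine, unrestricted
use counts: b: 0, n [bound]: 1, a [bound]: 1, e [bound]: 1, c [bound]: 0
uses in reading order: a, e, n
typing: well-typed at (R -> Q) -> Q -> R -> Q
ordered: ✗ — b, c left unused
linear: ✗ — b, c left unused
affine: ✓ — no duplicate uses among b, n, a, e, c
relevant: ✗ — b, c left unused
unrestricted: ✓ — well-typed at (R -> Q) -> Q -> R -> Q; no restrictions here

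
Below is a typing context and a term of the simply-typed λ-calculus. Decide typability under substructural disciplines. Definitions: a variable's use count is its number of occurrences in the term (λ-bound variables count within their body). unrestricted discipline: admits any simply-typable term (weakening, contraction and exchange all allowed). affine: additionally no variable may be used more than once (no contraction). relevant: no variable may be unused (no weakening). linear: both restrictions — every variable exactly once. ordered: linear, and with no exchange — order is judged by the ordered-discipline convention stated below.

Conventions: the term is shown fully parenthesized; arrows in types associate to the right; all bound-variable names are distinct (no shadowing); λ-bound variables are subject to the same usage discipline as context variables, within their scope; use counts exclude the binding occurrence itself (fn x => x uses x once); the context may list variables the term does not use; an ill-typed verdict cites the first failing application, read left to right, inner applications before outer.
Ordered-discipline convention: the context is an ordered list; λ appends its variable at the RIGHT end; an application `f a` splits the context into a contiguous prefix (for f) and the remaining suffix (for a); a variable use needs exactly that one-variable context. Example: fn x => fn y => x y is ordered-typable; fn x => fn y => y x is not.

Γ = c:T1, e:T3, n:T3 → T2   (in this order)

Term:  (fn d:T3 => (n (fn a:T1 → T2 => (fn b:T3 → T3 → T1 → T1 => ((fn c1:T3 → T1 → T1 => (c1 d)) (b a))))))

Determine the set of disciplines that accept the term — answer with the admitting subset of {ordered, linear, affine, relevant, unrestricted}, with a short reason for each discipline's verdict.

admitted in: none
use counts: c ×0; e ×0; n ×1; d (λ-bound) ×1; a (λ-bound) ×1; b (λ-bound) ×1; c1 (λ-bound) ×1
left-to-right use order: n, c1, d, b, a
typing: ill-typed: an application expects T3 but receives T1 → T2
ordered: ✗ — not simply typable
linear: ✗ — fails simple typing
affine: ✗ — a type mismatch blocks all five
relevant: ✗ — the type mismatch rejects it
unrestricted: ✗ — not simply typable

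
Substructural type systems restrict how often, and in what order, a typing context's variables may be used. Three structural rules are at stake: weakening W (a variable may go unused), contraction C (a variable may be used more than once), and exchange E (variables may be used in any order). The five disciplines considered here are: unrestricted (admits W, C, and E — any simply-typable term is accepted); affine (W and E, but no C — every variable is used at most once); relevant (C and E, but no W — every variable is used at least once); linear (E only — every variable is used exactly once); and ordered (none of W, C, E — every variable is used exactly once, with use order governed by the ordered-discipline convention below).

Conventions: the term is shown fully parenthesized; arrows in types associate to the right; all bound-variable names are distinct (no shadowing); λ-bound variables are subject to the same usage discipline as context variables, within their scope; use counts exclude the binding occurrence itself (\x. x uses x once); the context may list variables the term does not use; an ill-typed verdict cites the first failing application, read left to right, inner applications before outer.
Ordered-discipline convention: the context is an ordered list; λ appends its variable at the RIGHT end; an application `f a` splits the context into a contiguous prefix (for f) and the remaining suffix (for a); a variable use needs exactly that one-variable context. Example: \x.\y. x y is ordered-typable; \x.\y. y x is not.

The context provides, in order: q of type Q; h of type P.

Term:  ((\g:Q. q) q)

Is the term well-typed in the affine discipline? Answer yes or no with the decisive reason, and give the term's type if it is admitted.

no — needs contraction — q ×2
variable uses: q: 2×; h: 0×; g (bound): 0×
use order (left to right): q, q
typing: well-typed — term : Q
across the five disciplines: ordered ✗ | linear ✗ | affine ✗ | relevant ✗ | unrestricted ✓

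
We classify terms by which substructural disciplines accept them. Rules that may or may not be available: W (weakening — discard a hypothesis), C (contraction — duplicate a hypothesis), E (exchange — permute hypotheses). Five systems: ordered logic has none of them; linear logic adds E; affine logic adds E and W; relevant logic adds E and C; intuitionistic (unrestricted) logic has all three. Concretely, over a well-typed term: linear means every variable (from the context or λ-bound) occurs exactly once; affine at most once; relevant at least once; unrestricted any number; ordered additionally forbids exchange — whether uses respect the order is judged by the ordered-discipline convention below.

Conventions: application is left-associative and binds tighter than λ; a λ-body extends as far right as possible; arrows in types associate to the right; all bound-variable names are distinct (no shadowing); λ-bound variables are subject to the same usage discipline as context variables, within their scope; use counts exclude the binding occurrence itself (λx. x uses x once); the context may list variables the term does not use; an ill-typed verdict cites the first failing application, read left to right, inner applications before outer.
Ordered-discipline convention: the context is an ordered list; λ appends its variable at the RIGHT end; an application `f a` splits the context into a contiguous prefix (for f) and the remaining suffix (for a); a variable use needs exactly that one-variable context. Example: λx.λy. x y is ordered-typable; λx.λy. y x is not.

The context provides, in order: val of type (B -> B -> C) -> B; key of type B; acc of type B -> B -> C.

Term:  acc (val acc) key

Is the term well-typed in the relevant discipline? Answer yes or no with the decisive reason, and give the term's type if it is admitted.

yes — at least one use each (val, key, acc); term : C
use counts: val: 1, key: 1, acc: 2
order of uses: acc, val, acc, key
typing: ✓ — C
per-discipline verdicts: ordered ✗ | linear ✗ | affine ✗ | relevant ✓ | unrestricted ✓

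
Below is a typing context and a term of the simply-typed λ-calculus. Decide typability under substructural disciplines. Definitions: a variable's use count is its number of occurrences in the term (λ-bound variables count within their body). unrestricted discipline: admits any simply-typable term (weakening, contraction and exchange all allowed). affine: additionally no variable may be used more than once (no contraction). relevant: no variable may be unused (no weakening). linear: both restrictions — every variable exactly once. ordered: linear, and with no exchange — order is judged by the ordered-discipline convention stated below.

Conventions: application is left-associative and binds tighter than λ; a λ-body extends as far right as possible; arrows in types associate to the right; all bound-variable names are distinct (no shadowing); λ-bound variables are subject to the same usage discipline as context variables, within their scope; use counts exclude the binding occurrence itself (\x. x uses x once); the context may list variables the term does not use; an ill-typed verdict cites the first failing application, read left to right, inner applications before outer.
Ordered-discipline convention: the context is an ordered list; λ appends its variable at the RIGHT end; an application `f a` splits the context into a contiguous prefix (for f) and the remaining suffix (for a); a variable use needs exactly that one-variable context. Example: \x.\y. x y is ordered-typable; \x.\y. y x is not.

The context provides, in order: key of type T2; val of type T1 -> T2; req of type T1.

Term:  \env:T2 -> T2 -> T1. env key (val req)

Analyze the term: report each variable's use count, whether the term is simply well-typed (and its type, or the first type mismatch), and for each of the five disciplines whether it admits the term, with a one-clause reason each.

counts: key: 1×, val: 1×, req: 1×, env (bound): 1×
use order (left to right): env, key, val, req
typing: the term checks, with type (T2 -> T2 -> T1) -> T1
ordered: ✗, needs exchange: uses follow env, key, val, req
linear: ✓, each of key, val, req, env used exactly once
affine: ✓, none of key, val, req, env used more than once
relevant: ✓, key, val, req, env: all used, weakening unneeded
unrestricted: ✓, well-typed at (T2 -> T2 -> T1) -> T1; no restrictions here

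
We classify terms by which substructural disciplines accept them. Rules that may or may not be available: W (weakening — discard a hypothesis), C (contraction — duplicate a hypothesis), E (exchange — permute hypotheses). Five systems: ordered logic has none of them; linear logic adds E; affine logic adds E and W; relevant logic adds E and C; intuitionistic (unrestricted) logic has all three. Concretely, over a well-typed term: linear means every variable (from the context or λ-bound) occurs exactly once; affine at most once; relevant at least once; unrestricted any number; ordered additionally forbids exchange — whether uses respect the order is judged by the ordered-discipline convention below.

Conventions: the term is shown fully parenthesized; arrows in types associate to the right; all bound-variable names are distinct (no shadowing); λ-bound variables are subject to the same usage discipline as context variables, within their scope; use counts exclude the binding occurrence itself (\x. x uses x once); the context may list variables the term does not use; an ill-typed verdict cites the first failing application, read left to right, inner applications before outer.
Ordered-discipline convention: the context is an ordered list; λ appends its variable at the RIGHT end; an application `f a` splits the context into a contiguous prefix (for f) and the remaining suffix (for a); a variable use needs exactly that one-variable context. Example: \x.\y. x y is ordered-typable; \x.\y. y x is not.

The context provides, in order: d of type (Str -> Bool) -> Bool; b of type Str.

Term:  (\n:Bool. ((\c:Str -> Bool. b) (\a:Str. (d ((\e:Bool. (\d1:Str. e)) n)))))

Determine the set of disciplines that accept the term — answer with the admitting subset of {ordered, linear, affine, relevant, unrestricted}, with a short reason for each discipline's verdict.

accepted by: affine, unrestricted
usage: d: 1, b: 1, n (bound): 1, c (bound): 0, a (bound): 0, e (bound): 1, d1 (bound): 0
use order (left to right): b, d, e, n
typing: well-typed at Bool -> Str
ordered: ✗ — c, a, d1 never used (weakening)
linear: ✗ — c, a, d1 never used (weakening)
affine: ✓ — at most one use each (d, b, n, c, a, e, d1)
relevant: ✗ — c, a, d1 never used (weakening)
unrestricted: ✓ — typability at Bool -> Str is all that's needed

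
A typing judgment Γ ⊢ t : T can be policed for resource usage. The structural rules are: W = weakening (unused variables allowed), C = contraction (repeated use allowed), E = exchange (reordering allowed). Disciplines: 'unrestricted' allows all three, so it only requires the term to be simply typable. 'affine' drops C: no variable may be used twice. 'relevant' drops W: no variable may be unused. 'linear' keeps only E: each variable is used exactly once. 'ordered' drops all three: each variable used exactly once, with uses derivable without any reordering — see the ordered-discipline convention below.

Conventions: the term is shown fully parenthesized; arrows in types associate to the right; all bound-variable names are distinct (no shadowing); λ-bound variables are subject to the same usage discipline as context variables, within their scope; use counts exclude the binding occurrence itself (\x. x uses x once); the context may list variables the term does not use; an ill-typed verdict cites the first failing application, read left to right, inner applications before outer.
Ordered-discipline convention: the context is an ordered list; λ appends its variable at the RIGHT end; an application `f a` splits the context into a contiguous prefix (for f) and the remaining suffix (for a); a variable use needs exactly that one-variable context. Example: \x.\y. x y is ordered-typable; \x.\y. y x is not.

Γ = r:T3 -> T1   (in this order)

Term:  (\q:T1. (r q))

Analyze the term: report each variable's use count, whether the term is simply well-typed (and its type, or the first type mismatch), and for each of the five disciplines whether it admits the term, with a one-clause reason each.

usage: r: 1×; q (bound): 1×
order of uses: r, q
typing: ill-typed: a function awaiting T3 gets T1
ordered ✗ (a type mismatch blocks all five)
linear ✗ (the type mismatch rejects it)
affine ✗ (not simply typable)
relevant ✗ (fails simple typing)
unrestricted ✗ (a type mismatch blocks all five)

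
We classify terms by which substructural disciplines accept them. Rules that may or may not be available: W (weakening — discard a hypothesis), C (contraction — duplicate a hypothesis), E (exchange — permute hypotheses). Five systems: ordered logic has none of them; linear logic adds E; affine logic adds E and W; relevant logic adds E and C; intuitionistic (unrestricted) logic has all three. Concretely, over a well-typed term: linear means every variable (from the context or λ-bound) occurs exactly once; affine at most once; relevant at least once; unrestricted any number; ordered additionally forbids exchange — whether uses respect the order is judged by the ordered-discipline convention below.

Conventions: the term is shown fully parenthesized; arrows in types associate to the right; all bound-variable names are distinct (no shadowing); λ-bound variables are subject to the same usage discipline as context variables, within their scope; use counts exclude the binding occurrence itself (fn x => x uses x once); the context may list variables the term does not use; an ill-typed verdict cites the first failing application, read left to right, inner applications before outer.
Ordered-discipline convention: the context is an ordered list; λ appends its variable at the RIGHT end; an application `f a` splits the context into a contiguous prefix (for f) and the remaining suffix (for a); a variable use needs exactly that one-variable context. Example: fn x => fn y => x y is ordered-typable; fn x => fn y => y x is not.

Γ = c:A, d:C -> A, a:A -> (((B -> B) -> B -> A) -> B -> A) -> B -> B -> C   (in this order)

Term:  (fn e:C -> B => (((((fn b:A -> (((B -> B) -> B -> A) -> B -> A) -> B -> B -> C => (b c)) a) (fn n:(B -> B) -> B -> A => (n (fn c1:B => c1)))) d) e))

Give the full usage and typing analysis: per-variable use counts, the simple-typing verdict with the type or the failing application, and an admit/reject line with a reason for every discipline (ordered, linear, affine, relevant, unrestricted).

variable uses: c=1, d=1, a=1, e (λ-bound)=1, b (λ-bound)=1, n (λ-bound)=1, c1 (λ-bound)=1
left-to-right use order: b, c, a, n, c1, d, e
typing: ill-typed: an application expects B but receives C -> A
ordered ✗ (the type mismatch rejects it)
linear ✗ (not simply typable)
affine ✗ (fails simple typing)
relevant ✗ (a type mismatch blocks all five)
unrestricted ✗ (the type mismatch rejects it)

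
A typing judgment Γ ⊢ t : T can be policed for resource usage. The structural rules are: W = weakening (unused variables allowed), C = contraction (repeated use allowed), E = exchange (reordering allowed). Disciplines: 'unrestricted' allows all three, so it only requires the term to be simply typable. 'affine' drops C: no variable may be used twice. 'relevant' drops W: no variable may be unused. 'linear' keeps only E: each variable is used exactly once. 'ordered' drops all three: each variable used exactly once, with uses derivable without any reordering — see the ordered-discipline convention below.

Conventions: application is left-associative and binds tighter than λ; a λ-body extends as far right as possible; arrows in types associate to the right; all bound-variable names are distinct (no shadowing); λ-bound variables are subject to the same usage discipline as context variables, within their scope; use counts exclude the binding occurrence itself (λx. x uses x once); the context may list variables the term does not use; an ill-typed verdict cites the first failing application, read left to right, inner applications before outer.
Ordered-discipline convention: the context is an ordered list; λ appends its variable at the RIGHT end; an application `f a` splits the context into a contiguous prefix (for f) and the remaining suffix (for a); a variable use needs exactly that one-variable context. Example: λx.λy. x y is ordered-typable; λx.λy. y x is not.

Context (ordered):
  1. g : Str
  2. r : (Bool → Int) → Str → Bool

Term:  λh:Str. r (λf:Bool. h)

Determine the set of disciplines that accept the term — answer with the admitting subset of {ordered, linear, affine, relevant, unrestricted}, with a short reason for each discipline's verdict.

admitted in: none
use counts: g ×0, r ×1, h (bound) ×1, f (bound) ×0
left-to-right use order: r, h
typing: ill-typed: a function awaiting Bool → Int gets Bool → Str
ordered: ✗, the type mismatch rejects it
linear: ✗, not simply typable
affine: ✗, fails simple typing
relevant: ✗, a type mismatch blocks all five
unrestricted: ✗, the type mismatch rejects it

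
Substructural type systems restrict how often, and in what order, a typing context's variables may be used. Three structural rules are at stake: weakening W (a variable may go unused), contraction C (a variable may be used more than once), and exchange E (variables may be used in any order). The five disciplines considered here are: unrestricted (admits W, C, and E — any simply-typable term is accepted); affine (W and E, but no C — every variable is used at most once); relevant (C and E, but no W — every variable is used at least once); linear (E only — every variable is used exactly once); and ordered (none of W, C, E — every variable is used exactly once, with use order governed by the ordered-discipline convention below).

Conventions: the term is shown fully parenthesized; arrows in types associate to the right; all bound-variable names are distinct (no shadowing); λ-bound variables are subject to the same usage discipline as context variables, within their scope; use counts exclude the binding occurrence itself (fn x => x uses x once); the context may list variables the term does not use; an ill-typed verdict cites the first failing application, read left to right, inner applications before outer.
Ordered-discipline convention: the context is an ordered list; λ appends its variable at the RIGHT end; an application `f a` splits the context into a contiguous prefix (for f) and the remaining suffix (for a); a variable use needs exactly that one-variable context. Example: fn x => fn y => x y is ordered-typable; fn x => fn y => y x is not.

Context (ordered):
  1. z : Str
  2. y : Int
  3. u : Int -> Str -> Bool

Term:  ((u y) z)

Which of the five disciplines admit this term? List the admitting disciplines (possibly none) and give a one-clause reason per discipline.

admitting disciplines: linear, affine, relevant, unrestricted
use counts: z=1; y=1; u=1
left-to-right use order: u, y, z
typing: well-typed — term : Bool
ordered: ✗ — no contiguous prefix/suffix split fits u, y, z
linear: ✓ — each of z, y, u used exactly once
affine: ✓ — z, y, u: no repeats, contraction unneeded
relevant: ✓ — z, y, u: all used, weakening unneeded
unrestricted: ✓ — simply typable at Bool; W, C, E all held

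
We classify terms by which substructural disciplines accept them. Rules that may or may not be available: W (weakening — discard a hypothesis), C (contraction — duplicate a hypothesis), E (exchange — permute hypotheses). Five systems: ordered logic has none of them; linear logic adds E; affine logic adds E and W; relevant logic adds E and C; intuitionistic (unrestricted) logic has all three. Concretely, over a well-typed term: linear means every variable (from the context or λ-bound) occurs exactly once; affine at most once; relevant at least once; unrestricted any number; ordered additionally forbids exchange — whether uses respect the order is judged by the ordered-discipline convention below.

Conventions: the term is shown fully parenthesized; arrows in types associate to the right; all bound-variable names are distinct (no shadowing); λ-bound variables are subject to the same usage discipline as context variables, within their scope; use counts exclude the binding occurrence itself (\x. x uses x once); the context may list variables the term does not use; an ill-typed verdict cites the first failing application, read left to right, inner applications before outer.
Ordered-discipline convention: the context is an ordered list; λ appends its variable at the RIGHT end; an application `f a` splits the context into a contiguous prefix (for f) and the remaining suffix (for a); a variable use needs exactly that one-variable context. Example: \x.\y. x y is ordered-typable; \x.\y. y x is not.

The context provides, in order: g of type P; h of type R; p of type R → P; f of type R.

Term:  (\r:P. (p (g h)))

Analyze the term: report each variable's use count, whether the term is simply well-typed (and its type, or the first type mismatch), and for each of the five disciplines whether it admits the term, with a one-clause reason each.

usage: g: 1×; h: 1×; p: 1×; f: 0×; r (bound): 0×
uses in reading order: p, g, h
typing: ill-typed: applying a non-function (P)
ordered: ✗, not simply typable
linear: ✗, fails simple typing
affine: ✗, a type mismatch blocks all five
relevant: ✗, the type mismatch rejects it
unrestricted: ✗, not simply typable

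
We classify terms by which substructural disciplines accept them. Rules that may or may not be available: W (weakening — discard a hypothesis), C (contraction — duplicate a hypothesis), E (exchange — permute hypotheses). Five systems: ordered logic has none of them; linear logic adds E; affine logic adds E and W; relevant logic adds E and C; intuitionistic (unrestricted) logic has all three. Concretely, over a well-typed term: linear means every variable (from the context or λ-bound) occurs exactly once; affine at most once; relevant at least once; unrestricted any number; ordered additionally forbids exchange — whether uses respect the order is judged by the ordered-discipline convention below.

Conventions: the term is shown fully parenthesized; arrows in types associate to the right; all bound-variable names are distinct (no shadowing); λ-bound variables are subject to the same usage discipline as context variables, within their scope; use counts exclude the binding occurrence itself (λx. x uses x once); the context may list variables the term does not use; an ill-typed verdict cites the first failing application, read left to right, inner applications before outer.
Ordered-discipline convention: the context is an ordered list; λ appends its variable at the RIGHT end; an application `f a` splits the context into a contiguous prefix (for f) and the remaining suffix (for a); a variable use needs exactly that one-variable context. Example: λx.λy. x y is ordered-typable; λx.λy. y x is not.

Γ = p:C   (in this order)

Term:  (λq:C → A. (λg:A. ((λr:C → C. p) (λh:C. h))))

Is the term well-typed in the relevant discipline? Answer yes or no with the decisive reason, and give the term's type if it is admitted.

no — unused: q, g, r — weakening required
use counts: p ×1, q (bound) ×0, g (bound) ×0, r (bound) ×0, h (bound) ×1
left-to-right use order: p, h
typing: ✓ — (C → A) → A → C
summary: ordered ✗; linear ✗; affine ✓; relevant ✗; unrestricted ✓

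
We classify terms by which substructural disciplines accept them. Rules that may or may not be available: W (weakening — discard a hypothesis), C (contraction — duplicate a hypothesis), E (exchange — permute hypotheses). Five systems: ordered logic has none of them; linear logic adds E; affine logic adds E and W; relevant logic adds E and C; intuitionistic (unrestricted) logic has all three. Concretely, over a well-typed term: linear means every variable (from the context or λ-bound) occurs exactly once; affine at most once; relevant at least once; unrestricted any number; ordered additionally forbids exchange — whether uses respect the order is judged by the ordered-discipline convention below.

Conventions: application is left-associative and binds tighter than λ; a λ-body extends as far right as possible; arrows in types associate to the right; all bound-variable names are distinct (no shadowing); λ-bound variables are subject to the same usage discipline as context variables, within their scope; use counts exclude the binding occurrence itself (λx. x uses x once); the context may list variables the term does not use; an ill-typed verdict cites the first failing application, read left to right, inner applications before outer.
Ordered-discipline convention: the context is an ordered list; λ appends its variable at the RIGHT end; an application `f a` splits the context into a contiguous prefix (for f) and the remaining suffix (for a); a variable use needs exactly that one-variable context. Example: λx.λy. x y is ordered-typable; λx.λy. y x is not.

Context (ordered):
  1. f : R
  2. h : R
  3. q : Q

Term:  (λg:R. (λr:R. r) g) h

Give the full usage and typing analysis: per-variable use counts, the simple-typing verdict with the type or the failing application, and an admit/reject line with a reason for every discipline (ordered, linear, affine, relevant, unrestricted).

use counts: f: 0×, h: 1×, q: 0×, g (bound): 1×, r (bound): 1×
uses in reading order: r, g, h
typing: well-typed at R
ordered ✗ (needs weakening: f, q unused)
linear ✗ (needs weakening: f, q unused)
affine ✓ (at most one use each (f, h, q, g, r))
relevant ✗ (needs weakening: f, q unused)
unrestricted ✓ (well-typed at R; no restrictions here)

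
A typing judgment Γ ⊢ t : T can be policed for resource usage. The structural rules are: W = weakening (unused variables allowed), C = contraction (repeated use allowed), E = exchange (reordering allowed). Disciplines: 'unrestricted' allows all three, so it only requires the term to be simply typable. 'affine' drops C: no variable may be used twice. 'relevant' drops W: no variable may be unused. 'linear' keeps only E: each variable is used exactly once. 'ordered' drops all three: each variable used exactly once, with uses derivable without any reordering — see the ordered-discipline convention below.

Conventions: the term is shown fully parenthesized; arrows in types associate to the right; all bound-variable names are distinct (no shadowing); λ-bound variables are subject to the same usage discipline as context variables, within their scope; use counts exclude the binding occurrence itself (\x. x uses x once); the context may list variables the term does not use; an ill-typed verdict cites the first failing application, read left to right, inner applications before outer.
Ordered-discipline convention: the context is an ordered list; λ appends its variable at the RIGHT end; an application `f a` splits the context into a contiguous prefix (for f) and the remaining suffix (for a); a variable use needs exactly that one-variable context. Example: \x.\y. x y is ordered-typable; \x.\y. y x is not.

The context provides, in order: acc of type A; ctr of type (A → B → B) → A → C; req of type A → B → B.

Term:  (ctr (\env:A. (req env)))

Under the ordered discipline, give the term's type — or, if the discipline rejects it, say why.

not well-typed under ordered — unused: acc — weakening required
use counts: acc ×0; ctr ×1; req ×1; env [bound] ×1
uses in reading order: ctr, req, env
typing: ✓ — A → C
all disciplines: ordered ✗ | linear ✗ | affine ✓ | relevant ✗ | unrestricted ✓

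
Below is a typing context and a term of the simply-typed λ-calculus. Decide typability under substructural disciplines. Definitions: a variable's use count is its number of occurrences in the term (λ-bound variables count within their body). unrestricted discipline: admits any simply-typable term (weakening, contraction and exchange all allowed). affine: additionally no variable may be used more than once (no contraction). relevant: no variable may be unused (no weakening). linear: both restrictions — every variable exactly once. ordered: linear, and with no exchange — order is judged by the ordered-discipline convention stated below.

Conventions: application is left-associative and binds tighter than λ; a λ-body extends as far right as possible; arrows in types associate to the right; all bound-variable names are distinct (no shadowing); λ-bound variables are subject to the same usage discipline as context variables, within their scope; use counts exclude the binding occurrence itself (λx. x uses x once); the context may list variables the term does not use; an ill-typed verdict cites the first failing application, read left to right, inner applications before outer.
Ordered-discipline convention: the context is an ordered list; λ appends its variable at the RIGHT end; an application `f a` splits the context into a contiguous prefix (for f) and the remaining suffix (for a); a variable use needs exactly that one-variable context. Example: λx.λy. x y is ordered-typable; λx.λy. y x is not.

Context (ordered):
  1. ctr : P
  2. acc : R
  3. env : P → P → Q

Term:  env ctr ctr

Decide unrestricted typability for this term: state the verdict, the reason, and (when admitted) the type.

yes — type-checks (Q) and nothing is barred; term : Q
usage: ctr: 2; acc: 0; env: 1
left-to-right use order: env, ctr, ctr
typing: the term checks, with type Q
across the five disciplines: ordered ✗ | linear ✗ | affine ✗ | relevant ✗ | unrestricted ✓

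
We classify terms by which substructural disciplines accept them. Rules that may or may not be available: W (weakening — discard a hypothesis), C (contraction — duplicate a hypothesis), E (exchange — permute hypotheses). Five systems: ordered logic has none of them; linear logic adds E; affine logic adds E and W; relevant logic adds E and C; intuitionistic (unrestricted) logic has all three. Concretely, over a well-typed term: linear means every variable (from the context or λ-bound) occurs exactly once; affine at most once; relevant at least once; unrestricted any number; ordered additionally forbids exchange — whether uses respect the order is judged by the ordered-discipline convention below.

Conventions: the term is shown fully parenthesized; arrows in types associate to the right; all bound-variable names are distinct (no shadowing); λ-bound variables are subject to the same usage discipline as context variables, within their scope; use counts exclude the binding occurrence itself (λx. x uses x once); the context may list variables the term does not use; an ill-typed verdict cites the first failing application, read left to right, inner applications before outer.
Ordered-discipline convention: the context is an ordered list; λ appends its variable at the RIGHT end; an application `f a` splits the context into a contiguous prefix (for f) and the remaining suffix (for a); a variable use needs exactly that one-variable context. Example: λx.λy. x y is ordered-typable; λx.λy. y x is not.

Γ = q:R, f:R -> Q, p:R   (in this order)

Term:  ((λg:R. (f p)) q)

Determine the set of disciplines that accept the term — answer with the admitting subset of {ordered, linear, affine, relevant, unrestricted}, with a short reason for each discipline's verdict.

accepted by: affine, unrestricted
counts: q=1, f=1, p=1, g (bound)=0
uses in reading order: f, p, q
typing: ✓ — Q
ordered ✗ (g never used (weakening))
linear ✗ (g never used (weakening))
affine ✓ (none of q, f, p, g used more than once)
relevant ✗ (g never used (weakening))
unrestricted ✓ (typability at Q is all that's needed)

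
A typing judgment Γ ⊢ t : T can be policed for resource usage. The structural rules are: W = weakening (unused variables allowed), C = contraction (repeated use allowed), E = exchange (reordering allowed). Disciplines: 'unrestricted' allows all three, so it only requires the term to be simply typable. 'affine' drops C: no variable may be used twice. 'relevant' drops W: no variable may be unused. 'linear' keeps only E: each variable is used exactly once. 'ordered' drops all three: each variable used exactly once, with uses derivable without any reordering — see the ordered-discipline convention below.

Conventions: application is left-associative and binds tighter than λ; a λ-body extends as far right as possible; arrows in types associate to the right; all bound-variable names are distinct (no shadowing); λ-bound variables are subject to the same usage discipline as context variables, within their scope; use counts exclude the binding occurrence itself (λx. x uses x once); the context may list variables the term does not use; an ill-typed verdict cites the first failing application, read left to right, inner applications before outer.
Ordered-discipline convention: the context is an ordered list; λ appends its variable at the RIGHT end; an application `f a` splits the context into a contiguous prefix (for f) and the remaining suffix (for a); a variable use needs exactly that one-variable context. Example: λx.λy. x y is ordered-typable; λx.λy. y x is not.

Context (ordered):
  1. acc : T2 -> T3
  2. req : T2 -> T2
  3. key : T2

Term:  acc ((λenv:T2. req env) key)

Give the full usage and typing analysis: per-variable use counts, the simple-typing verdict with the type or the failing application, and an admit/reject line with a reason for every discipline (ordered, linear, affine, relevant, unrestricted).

counts: acc: 1, req: 1, key: 1, env (λ-bound): 1
order of uses: acc, req, env, key
typing: well-typed at T3
ordered: ✓ — acc, req, key, env: once each, no exchange needed
linear: ✓ — single use per variable (acc, req, key, env)
affine: ✓ — acc, req, key, env: no repeats, contraction unneeded
relevant: ✓ — none of acc, req, key, env goes unused
unrestricted: ✓ — simply typable at T3; W, C, E all held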